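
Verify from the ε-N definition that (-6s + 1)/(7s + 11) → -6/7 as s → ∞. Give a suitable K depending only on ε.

K = (73/49)/ε

Suppose ε > 0. We seek K > 0 such that s > K implies |(-6s + 1)/(7s + 11) + 6/7| < ε.
(-6s + 1)/(7s + 11) + 6/7 = (7(-6s + 1) − (-6)(7s + 11)) / (7(7s + 11)) = 73/(7(7s + 11)).
For s > 0 we have 7s + 11 > 7s, so |(-6s + 1)/(7s + 11) + 6/7| = 73/(7(7s + 11)) < 73/(7·7s) = (73/49)/s.
Thus |(-6s + 1)/(7s + 11) + 6/7| < ε whenever s > (73/49)/ε.
Take K = (73/49)/ε. If s > K then |(-6s + 1)/(7s + 11) + 6/7| < (73/49)/s < ε.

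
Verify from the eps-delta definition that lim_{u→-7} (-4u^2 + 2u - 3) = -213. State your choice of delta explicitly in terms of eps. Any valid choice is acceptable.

Let eps > 0 be given. We want delta > 0 such that 0 < |u + 7| < delta implies |(-4u^2 + 2u - 3) + 213| < eps.
(-4u^2 + 2u - 3) + 213 = -4u^2 + 2u + 210 = (u + 7)(-4u + 30).
So |(-4u^2 + 2u - 3) + 213| = |u + 7|·|-4u + 30|.
Assume first that |u + 7| < 1, so |u| < 8. Then |-4u + 30| ≤ 4·8 + 30 = 62.
Hence |(-4u^2 + 2u - 3) + 213| ≤ 62|u + 7| < eps provided |u + 7| < eps/62.
Take delta = min(1, eps/62). Then 0 < |u + 7| < delta gives both |u + 7| < 1 and |u + 7| < eps/62, so |(-4u^2 + 2u - 3) + 213| < eps.

delta = min(1, eps/62)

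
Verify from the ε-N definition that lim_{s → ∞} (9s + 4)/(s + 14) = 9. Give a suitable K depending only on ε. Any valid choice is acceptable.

Suppose ε > 0. We seek K > 0 such that s > K implies |(9s + 4)/(s + 14) − 9| < ε.
(9s + 4)/(s + 14) − 9 = ((9s + 4) − 9(s + 14)) / ((s + 14)) = -122/((s + 14)).
For s > 0 we have s + 14 > s, so |(9s + 4)/(s + 14) − 9| = 122/((s + 14)) < 122/(s) = 122/s.
Thus |(9s + 4)/(s + 14) − 9| < ε whenever s > 122/ε.
Take K = 122/ε. If s > K then |(9s + 4)/(s + 14) − 9| < 122/s < ε.

K = 122/ε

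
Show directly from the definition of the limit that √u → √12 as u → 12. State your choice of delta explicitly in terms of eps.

Let eps > 0 be given. We want delta > 0 such that 0 < |u − 12| < delta implies |√u − √12| < eps.
Rationalise: √u − √12 = (u − 12)/(√u + √12), so |√u − √12| = |u − 12|/(√u + √12).
Restrict delta ≤ 12 so that |u − 12| < 12 forces u > 0, and then √u + √12 > √12.
Hence |√u − √12| < |u − 12|/√12, which is < eps once |u − 12| < √12·eps.
Take delta = min(12, √12·eps). If 0 < |u − 12| < delta then u > 0 and |√u − √12| < |u − 12|/√12 < eps.

delta = min(12, √12·eps)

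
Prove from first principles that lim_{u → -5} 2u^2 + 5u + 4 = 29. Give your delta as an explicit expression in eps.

Suppose eps > 0. We want delta > 0 such that 0 < |u + 5| < delta implies |(2u^2 + 5u + 4) − 29| < eps.
(2u^2 + 5u + 4) − 29 = 2u^2 + 5u - 25 = (u + 5)(2u - 5).
So |(2u^2 + 5u + 4) − 29| = |u + 5|·|2u - 5|.
Require delta ≤ 2. Then |u + 5| < 2 gives |u| < 7, and by the triangle inequality |2u - 5| ≤ 2·7 + 5 = 19.
Hence |(2u^2 + 5u + 4) − 29| ≤ 19|u + 5| < eps provided |u + 5| < eps/19.
Take delta = min(2, eps/19). Then 0 < |u + 5| < delta gives both |u + 5| < 2 and |u + 5| < eps/19, so |(2u^2 + 5u + 4) − 29| < eps.

delta = min(2, eps/19)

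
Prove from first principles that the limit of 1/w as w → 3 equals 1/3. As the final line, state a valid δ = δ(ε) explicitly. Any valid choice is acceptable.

Let ε > 0. We seek δ > 0 such that 0 < |w − 3| < δ implies |1/w − (1/3)| < ε.
|1/w − (1/3)| = |3 − w|/(3·|w|) = |w − 3|/(3|w|).
Require δ ≤ 3/2 so that |w| > 3 − 3/2 = 3/2, hence 3|w| > 9/2.
Then |1/w − (1/3)| < |w − 3|/(9/2), which is < ε when |w − 3| < (9/2)ε.
Take δ = min(3/2, (9/2)ε). Then 0 < |w − 3| < δ gives both |w − 3| < 3/2 and |w − 3| < (9/2)ε, so |1/w − (1/3)| < ε.

δ = min(3/2, (9/2)ε)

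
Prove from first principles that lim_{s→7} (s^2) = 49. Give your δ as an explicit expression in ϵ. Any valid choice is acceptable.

δ = min(2, ϵ/16)

Let ϵ > 0. We seek δ > 0 with 0 < |s − 7| < δ ⇒ |s^2 − 49| < ϵ.
Factor: s^2 − 49 = (s − 7)(s + 7), so |s^2 − 49| = |s − 7|·|s + 7|.
Restrict δ ≤ 2. Then |s − 7| < 2 gives |s| < 9, so by the triangle inequality |s + 7| ≤ 9 + 7 = 16.
Hence |s^2 − 49| ≤ 16|s − 7|, which is < ϵ once |s − 7| < ϵ/16.
Take δ = min(2, ϵ/16). If 0 < |s − 7| < δ then both bounds hold and |s^2 − 49| ≤ 16|s − 7| < 16·(ϵ/16) = ϵ.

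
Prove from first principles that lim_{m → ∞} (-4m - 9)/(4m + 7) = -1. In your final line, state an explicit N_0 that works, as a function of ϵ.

N_0 = (1/2)/ϵ

Let ϵ > 0 be given. For m ≥ 1, |(-4m - 9)/(4m + 7) + 1| = |-8|/(4(4m + 7)) = 8/(4(4m + 7)).
Since 4m + 7 ≥ 4m for m ≥ 1, this is ≤ 8/(4·4m) = (1/2)/m.
So |(-4m - 9)/(4m + 7) + 1| < ϵ whenever m > (1/2)/ϵ.
Take N_0 = (1/2)/ϵ. If m > N_0 then |(-4m - 9)/(4m + 7) + 1| ≤ (1/2)/m < ϵ.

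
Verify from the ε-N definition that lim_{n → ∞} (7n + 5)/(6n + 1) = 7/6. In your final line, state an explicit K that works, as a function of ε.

Fix ε > 0. For n ≥ 1, |(7n + 5)/(6n + 1) − (7/6)| = |23|/(6(6n + 1)) = 23/(6(6n + 1)).
Since 6n + 1 ≥ 6n for n ≥ 1, this is ≤ 23/(6·6n) = (23/36)/n.
So |(7n + 5)/(6n + 1) − (7/6)| < ε whenever n > (23/36)/ε.
Take K = (23/36)/ε. If n > K then |(7n + 5)/(6n + 1) − (7/6)| ≤ (23/36)/n < ε.

K = (23/36)/ε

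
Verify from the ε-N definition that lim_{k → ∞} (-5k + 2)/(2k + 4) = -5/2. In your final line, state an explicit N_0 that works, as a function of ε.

Fix ε > 0. For k ≥ 1, |(-5k + 2)/(2k + 4) + 5/2| = |24|/(2(2k + 4)) = 24/(2(2k + 4)).
Since 2k + 4 ≥ 2k for k ≥ 1, this is ≤ 24/(2·2k) = 6/k.
So |(-5k + 2)/(2k + 4) + 5/2| < ε whenever k > 6/ε.
Take N_0 = 6/ε. If k > N_0 then |(-5k + 2)/(2k + 4) + 5/2| ≤ 6/k < ε.

N_0 = 6/ε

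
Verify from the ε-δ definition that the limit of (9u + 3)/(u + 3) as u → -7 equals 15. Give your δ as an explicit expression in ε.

Suppose ε > 0. We want δ > 0 with 0 < |u + 7| < δ ⇒ |(9u + 3)/(u + 3) − 15| < ε.
Combining over a common denominator, (9u + 3)/(u + 3) − 15 = [(9u + 3)·(-4) − (-60)·(u + 3)] / [(-4)·(u + 3)] = 24(u + 7) / ((-4)(u + 3)).
So |(9u + 3)/(u + 3) − 15| = 24|u + 7| / (4·|u + 3|).
Require δ ≤ 2, so |u + 3| ≥ |-4| − |u + 7| > 4 − 2 = 2.
Hence |(9u + 3)/(u + 3) − 15| < 24|u + 7|/(4·2) = 3|u + 7|, which is < ε once |u + 7| < (1/3)ε.
Take δ = min(2, (1/3)ε). Then 0 < |u + 7| < δ forces both bounds, so |(9u + 3)/(u + 3) − 15| < ε.

δ = min(2, (1/3)ε)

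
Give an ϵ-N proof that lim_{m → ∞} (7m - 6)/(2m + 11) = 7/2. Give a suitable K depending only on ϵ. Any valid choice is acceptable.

Let ϵ > 0 be given. For m ≥ 1, |(7m - 6)/(2m + 11) − (7/2)| = |-89|/(2(2m + 11)) = 89/(2(2m + 11)).
Since 2m + 11 ≥ 2m for m ≥ 1, this is ≤ 89/(2·2m) = (89/4)/m.
So |(7m - 6)/(2m + 11) − (7/2)| < ϵ whenever m > (89/4)/ϵ.
Take K = (89/4)/ϵ. If m > K then |(7m - 6)/(2m + 11) − (7/2)| ≤ (89/4)/m < ϵ.

K = (89/4)/ϵ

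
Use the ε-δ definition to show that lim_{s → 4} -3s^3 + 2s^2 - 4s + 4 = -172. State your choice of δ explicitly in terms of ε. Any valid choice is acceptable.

Let ε > 0. We want δ > 0 such that 0 < |s − 4| < δ implies |(-3s^3 + 2s^2 - 4s + 4) + 172| < ε.
(-3s^3 + 2s^2 - 4s + 4) + 172 = -3s^3 + 2s^2 - 4s + 176 = (s − 4)(-3s^2 - 10s - 44).
So |(-3s^3 + 2s^2 - 4s + 4) + 172| = |s − 4|·|-3s^2 - 10s - 44|.
Assume first that |s − 4| < 1, so |s| < 5. Then |-3s^2 - 10s - 44| ≤ 3·5^2 + 10·5 + 44 = 169.
Hence |(-3s^3 + 2s^2 - 4s + 4) + 172| ≤ 169|s − 4| < ε provided |s − 4| < ε/169.
Choosing δ = min(1, ε/169) ensures both conditions, hence |(-3s^3 + 2s^2 - 4s + 4) + 172| < ε.

δ = min(1, ε/169)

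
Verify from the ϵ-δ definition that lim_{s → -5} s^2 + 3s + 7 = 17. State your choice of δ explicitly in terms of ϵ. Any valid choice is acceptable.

Suppose ϵ > 0. We want δ > 0 such that 0 < |s + 5| < δ implies |(s^2 + 3s + 7) − 17| < ϵ.
(s^2 + 3s + 7) − 17 = s^2 + 3s - 10 = (s + 5)(s - 2).
So |(s^2 + 3s + 7) − 17| = |s + 5|·|s - 2|.
Require δ ≤ 1. Then |s + 5| < 1 gives |s| < 6, and by the triangle inequality |s - 2| ≤ 6 + 2 = 8.
Hence |(s^2 + 3s + 7) − 17| ≤ 8|s + 5| < ϵ provided |s + 5| < ϵ/8.
Choosing δ = min(1, ϵ/8) ensures both conditions, hence |(s^2 + 3s + 7) − 17| < ϵ.

δ = min(1, ϵ/8)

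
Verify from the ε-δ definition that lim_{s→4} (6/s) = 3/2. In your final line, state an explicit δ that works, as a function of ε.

δ = min(2, (4/3)ε)

Suppose ε > 0. We seek δ > 0 such that 0 < |s − 4| < δ implies |6/s − (3/2)| < ε.
|6/s − (3/2)| = 6·|4 − s|/(4·|s|) = 6|s − 4|/(4|s|).
Require δ ≤ 2 so that |s| > 4 − 2 = 2, hence 4|s| > 8.
Then |6/s − (3/2)| < 6|s − 4|/8, which is < ε when |s − 4| < (4/3)ε.
Take δ = min(2, (4/3)ε). Then 0 < |s − 4| < δ gives both |s − 4| < 2 and |s − 4| < (4/3)ε, so |6/s − (3/2)| < ε.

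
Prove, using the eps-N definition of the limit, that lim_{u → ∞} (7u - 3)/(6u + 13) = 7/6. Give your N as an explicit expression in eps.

Fix eps > 0. We seek N > 0 such that u > N implies |(7u - 3)/(6u + 13) − (7/6)| < eps.
(7u - 3)/(6u + 13) − (7/6) = (6(7u - 3) − 7(6u + 13)) / (6(6u + 13)) = -109/(6(6u + 13)).
For u > 0 we have 6u + 13 > 6u, so |(7u - 3)/(6u + 13) − (7/6)| = 109/(6(6u + 13)) < 109/(6·6u) = (109/36)/u.
Thus |(7u - 3)/(6u + 13) − (7/6)| < eps whenever u > (109/36)/eps.
Take N = (109/36)/eps. If u > N then |(7u - 3)/(6u + 13) − (7/6)| < (109/36)/u < eps.

N = (109/36)/eps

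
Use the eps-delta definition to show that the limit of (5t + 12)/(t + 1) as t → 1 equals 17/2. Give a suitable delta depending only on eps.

delta = min(1, (2/7)eps)

Fix eps > 0. We want delta > 0 with 0 < |t − 1| < delta ⇒ |(5t + 12)/(t + 1) − (17/2)| < eps.
Combining over a common denominator, (5t + 12)/(t + 1) − (17/2) = [(5t + 12)·2 − 17·(t + 1)] / [2·(t + 1)] = -7(t − 1) / (2(t + 1)).
So |(5t + 12)/(t + 1) − (17/2)| = 7|t − 1| / (2·|t + 1|).
Require delta ≤ 1, so |t + 1| ≥ |2| − |t − 1| > 2 − 1 = 1.
Hence |(5t + 12)/(t + 1) − (17/2)| < 7|t − 1|/(2·1) = (7/2)|t − 1|, which is < eps once |t − 1| < (2/7)eps.
Take delta = min(1, (2/7)eps). Then 0 < |t − 1| < delta forces both bounds, so |(5t + 12)/(t + 1) − (17/2)| < eps.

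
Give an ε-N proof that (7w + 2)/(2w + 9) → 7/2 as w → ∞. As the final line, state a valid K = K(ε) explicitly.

K = (59/4)/ε

Fix ε > 0. We seek K > 0 such that w > K implies |(7w + 2)/(2w + 9) − (7/2)| < ε.
(7w + 2)/(2w + 9) − (7/2) = (2(7w + 2) − 7(2w + 9)) / (2(2w + 9)) = -59/(2(2w + 9)).
For w > 0 we have 2w + 9 > 2w, so |(7w + 2)/(2w + 9) − (7/2)| = 59/(2(2w + 9)) < 59/(2·2w) = (59/4)/w.
Thus |(7w + 2)/(2w + 9) − (7/2)| < ε whenever w > (59/4)/ε.
Take K = (59/4)/ε. If w > K then |(7w + 2)/(2w + 9) − (7/2)| < (59/4)/w < ε.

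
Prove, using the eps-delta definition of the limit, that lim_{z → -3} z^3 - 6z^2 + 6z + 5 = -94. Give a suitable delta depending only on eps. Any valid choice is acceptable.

delta = min(1, eps/85)

Suppose eps > 0. We want delta > 0 such that 0 < |z + 3| < delta implies |(z^3 - 6z^2 + 6z + 5) + 94| < eps.
(z^3 - 6z^2 + 6z + 5) + 94 = z^3 - 6z^2 + 6z + 99 = (z + 3)(z^2 - 9z + 33).
So |(z^3 - 6z^2 + 6z + 5) + 94| = |z + 3|·|z^2 - 9z + 33|.
Require delta ≤ 1. Then |z + 3| < 1 gives |z| < 4, and by the triangle inequality |z^2 - 9z + 33| ≤ 4^2 + 9·4 + 33 = 85.
Hence |(z^3 - 6z^2 + 6z + 5) + 94| ≤ 85|z + 3| < eps provided |z + 3| < eps/85.
Choosing delta = min(1, eps/85) ensures both conditions, hence |(z^3 - 6z^2 + 6z + 5) + 94| < eps.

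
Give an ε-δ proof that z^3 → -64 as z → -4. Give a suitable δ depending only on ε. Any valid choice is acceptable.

δ = min(1, ε/61)

Suppose ε > 0. We seek δ > 0 with 0 < |z + 4| < δ ⇒ |z^3 + 64| < ε.
Factor: z^3 + 64 = (z + 4)(z^2 - 4z + 16), so |z^3 + 64| = |z + 4|·|z^2 - 4z + 16|.
Impose δ ≤ 1 so that |z| < 5; then |z^2 - 4z + 16| ≤ 61.
Hence |z^3 + 64| ≤ 61|z + 4|, which is < ε once |z + 4| < ε/61.
Take δ = min(1, ε/61). If 0 < |z + 4| < δ then both bounds hold and |z^3 + 64| ≤ 61|z + 4| < 61·(ε/61) = ε.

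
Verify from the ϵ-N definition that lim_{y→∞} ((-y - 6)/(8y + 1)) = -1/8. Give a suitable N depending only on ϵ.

Suppose ϵ > 0. We seek N > 0 such that y > N implies |(-y - 6)/(8y + 1) + 1/8| < ϵ.
(-y - 6)/(8y + 1) + 1/8 = (8(-y - 6) − (-1)(8y + 1)) / (8(8y + 1)) = -47/(8(8y + 1)).
For y > 0 we have 8y + 1 > 8y, so |(-y - 6)/(8y + 1) + 1/8| = 47/(8(8y + 1)) < 47/(8·8y) = (47/64)/y.
Thus |(-y - 6)/(8y + 1) + 1/8| < ϵ whenever y > (47/64)/ϵ.
Take N = (47/64)/ϵ. If y > N then |(-y - 6)/(8y + 1) + 1/8| < (47/64)/y < ϵ.

N = (47/64)/ϵ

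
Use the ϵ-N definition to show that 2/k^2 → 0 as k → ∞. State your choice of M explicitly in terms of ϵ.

M = (2/ϵ)^{1/2}

Suppose ϵ > 0. For k ≥ 1, |2/k^2 − 0| = 2/k^2.
2/k^2 < ϵ ⇔ k^2 > 2/ϵ ⇔ k > (2/ϵ)^{1/2}.
Take M = (2/ϵ)^{1/2}. Then k > M implies 2/k^2 < ϵ.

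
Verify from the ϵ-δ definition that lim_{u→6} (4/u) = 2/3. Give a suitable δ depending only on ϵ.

Suppose ϵ > 0. We seek δ > 0 such that 0 < |u − 6| < δ implies |4/u − (2/3)| < ϵ.
|4/u − (2/3)| = 4·|6 − u|/(6·|u|) = 4|u − 6|/(6|u|).
Restrict δ ≤ 3. Then |u − 6| < 3 gives |u| > 3, so 6|u| > 18.
Then |4/u − (2/3)| < 4|u − 6|/18, which is < ϵ when |u − 6| < (9/2)ϵ.
Take δ = min(3, (9/2)ϵ). Then 0 < |u − 6| < δ gives both |u − 6| < 3 and |u − 6| < (9/2)ϵ, so |4/u − (2/3)| < ϵ.

δ = min(3, (9/2)ϵ)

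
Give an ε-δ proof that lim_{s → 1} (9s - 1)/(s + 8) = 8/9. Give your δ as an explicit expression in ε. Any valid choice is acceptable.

Let ε > 0. We want δ > 0 with 0 < |s − 1| < δ ⇒ |(9s - 1)/(s + 8) − (8/9)| < ε.
Combining over a common denominator, (9s - 1)/(s + 8) − (8/9) = [(9s - 1)·9 − 8·(s + 8)] / [9·(s + 8)] = 73(s − 1) / (9(s + 8)).
So |(9s - 1)/(s + 8) − (8/9)| = 73|s − 1| / (9·|s + 8|).
Require δ ≤ 9/2, so |s + 8| ≥ |9| − |s − 1| > 9 − 9/2 = 9/2.
Hence |(9s - 1)/(s + 8) − (8/9)| < 73|s − 1|/(9·(9/2)) = (146/81)|s − 1|, which is < ε once |s − 1| < (81/146)ε.
Take δ = min(9/2, (81/146)ε). Then 0 < |s − 1| < δ forces both bounds, so |(9s - 1)/(s + 8) − (8/9)| < ε.

δ = min(9/2, (81/146)ε)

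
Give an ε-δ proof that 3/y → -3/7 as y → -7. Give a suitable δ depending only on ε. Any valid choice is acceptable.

Let ε > 0. We seek δ > 0 such that 0 < |y + 7| < δ implies |3/y + 3/7| < ε.
|3/y + 3/7| = 3·|-7 − y|/(7·|y|) = 3|y + 7|/(7|y|).
Restrict δ ≤ 7/2. Then |y + 7| < 7/2 gives |y| > 7/2, so 7|y| > 49/2.
Then |3/y + 3/7| < 3|y + 7|/(49/2), which is < ε when |y + 7| < (49/6)ε.
Take δ = min(7/2, (49/6)ε). Then 0 < |y + 7| < δ gives both |y + 7| < 7/2 and |y + 7| < (49/6)ε, so |3/y + 3/7| < ε.

δ = min(7/2, (49/6)ε)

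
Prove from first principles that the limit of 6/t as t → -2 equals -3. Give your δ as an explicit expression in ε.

Let ε > 0 be given. We seek δ > 0 such that 0 < |t + 2| < δ implies |6/t + 3| < ε.
|6/t + 3| = 6·|-2 − t|/(2·|t|) = 6|t + 2|/(2|t|).
Restrict δ ≤ 1. Then |t + 2| < 1 gives |t| > 1, so 2|t| > 2.
Then |6/t + 3| < 6|t + 2|/2, which is < ε when |t + 2| < (1/3)ε.
Take δ = min(1, (1/3)ε). Then 0 < |t + 2| < δ gives both |t + 2| < 1 and |t + 2| < (1/3)ε, so |6/t + 3| < ε.

δ = min(1, (1/3)ε)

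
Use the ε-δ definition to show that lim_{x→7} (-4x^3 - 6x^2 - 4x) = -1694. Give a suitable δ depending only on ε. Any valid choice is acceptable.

Fix ε > 0. We want δ > 0 such that 0 < |x − 7| < δ implies |(-4x^3 - 6x^2 - 4x) + 1694| < ε.
(-4x^3 - 6x^2 - 4x) + 1694 = -4x^3 - 6x^2 - 4x + 1694 = (x − 7)(-4x^2 - 34x - 242).
So |(-4x^3 - 6x^2 - 4x) + 1694| = |x − 7|·|-4x^2 - 34x - 242|.
Assume first that |x − 7| < 2, so |x| < 9. Then |-4x^2 - 34x - 242| ≤ 4·9^2 + 34·9 + 242 = 872.
Hence |(-4x^3 - 6x^2 - 4x) + 1694| ≤ 872|x − 7| < ε provided |x − 7| < ε/872.
Choosing δ = min(2, ε/872) ensures both conditions, hence |(-4x^3 - 6x^2 - 4x) + 1694| < ε.

δ = min(2, ε/872)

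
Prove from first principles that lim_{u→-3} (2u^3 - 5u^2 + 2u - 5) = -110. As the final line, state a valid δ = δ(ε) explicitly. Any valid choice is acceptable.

δ = min(1, ε/111)

Let ε > 0. We want δ > 0 such that 0 < |u + 3| < δ implies |(2u^3 - 5u^2 + 2u - 5) + 110| < ε.
(2u^3 - 5u^2 + 2u - 5) + 110 = 2u^3 - 5u^2 + 2u + 105 = (u + 3)(2u^2 - 11u + 35).
So |(2u^3 - 5u^2 + 2u - 5) + 110| = |u + 3|·|2u^2 - 11u + 35|.
Require δ ≤ 1. Then |u + 3| < 1 gives |u| < 4, and by the triangle inequality |2u^2 - 11u + 35| ≤ 2·4^2 + 11·4 + 35 = 111.
Hence |(2u^3 - 5u^2 + 2u - 5) + 110| ≤ 111|u + 3| < ε provided |u + 3| < ε/111.
Choosing δ = min(1, ε/111) ensures both conditions, hence |(2u^3 - 5u^2 + 2u - 5) + 110| < ε.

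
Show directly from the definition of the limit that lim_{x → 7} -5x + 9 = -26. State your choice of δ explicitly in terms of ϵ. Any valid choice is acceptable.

Fix ϵ > 0. We need δ > 0 so that 0 < |x − 7| < δ implies |(-5x + 9) + 26| < ϵ.
Since (-5x + 9) + 26 = -5(x − 7), we have |(-5x + 9) + 26| = 5|x − 7|.
So 5|x − 7| < ϵ exactly when |x − 7| < ϵ/5.
Choosing δ = ϵ/5 gives |(-5x + 9) + 26| = 5|x − 7| < ϵ whenever |x − 7| < δ.

δ = ϵ/5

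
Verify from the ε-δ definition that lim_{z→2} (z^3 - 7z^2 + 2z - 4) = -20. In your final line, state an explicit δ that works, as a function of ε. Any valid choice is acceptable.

Fix ε > 0. We want δ > 0 such that 0 < |z − 2| < δ implies |(z^3 - 7z^2 + 2z - 4) + 20| < ε.
(z^3 - 7z^2 + 2z - 4) + 20 = z^3 - 7z^2 + 2z + 16 = (z − 2)(z^2 - 5z - 8).
So |(z^3 - 7z^2 + 2z - 4) + 20| = |z − 2|·|z^2 - 5z - 8|.
Require δ ≤ 1. Then |z − 2| < 1 gives |z| < 3, and by the triangle inequality |z^2 - 5z - 8| ≤ 3^2 + 5·3 + 8 = 32.
Hence |(z^3 - 7z^2 + 2z - 4) + 20| ≤ 32|z − 2| < ε provided |z − 2| < ε/32.
Take δ = min(1, ε/32). Then 0 < |z − 2| < δ gives both |z − 2| < 1 and |z − 2| < ε/32, so |(z^3 - 7z^2 + 2z - 4) + 20| < ε.

δ = min(1, ε/32)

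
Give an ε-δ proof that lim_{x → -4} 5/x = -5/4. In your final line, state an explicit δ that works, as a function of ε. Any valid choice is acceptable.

Fix ε > 0. We seek δ > 0 such that 0 < |x + 4| < δ implies |5/x + 5/4| < ε.
|5/x + 5/4| = 5·|-4 − x|/(4·|x|) = 5|x + 4|/(4|x|).
Require δ ≤ 2 so that |x| > 4 − 2 = 2, hence 4|x| > 8.
Then |5/x + 5/4| < 5|x + 4|/8, which is < ε when |x + 4| < (8/5)ε.
Take δ = min(2, (8/5)ε). Then 0 < |x + 4| < δ gives both |x + 4| < 2 and |x + 4| < (8/5)ε, so |5/x + 5/4| < ε.

δ = min(2, (8/5)ε)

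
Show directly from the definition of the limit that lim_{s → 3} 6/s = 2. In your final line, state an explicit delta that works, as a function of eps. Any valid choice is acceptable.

Suppose eps > 0. We seek delta > 0 such that 0 < |s − 3| < delta implies |6/s − 2| < eps.
|6/s − 2| = 6·|3 − s|/(3·|s|) = 6|s − 3|/(3|s|).
Require delta ≤ 3/2 so that |s| > 3 − 3/2 = 3/2, hence 3|s| > 9/2.
Then |6/s − 2| < 6|s − 3|/(9/2), which is < eps when |s − 3| < (3/4)eps.
Take delta = min(3/2, (3/4)eps). Then 0 < |s − 3| < delta gives both |s − 3| < 3/2 and |s − 3| < (3/4)eps, so |6/s − 2| < eps.

delta = min(3/2, (3/4)eps)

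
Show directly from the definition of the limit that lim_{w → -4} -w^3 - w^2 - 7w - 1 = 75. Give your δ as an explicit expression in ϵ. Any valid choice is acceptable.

δ = min(2, ϵ/73)

Let ϵ > 0 be given. We want δ > 0 such that 0 < |w + 4| < δ implies |(-w^3 - w^2 - 7w - 1) − 75| < ϵ.
(-w^3 - w^2 - 7w - 1) − 75 = -w^3 - w^2 - 7w - 76 = (w + 4)(-w^2 + 3w - 19).
So |(-w^3 - w^2 - 7w - 1) − 75| = |w + 4|·|-w^2 + 3w - 19|.
Require δ ≤ 2. Then |w + 4| < 2 gives |w| < 6, and by the triangle inequality |-w^2 + 3w - 19| ≤ 6^2 + 3·6 + 19 = 73.
Hence |(-w^3 - w^2 - 7w - 1) − 75| ≤ 73|w + 4| < ϵ provided |w + 4| < ϵ/73.
Take δ = min(2, ϵ/73). Then 0 < |w + 4| < δ gives both |w + 4| < 2 and |w + 4| < ϵ/73, so |(-w^3 - w^2 - 7w - 1) − 75| < ϵ.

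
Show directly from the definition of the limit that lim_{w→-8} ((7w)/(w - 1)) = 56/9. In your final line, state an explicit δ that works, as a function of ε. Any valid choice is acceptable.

Fix ε > 0. We want δ > 0 with 0 < |w + 8| < δ ⇒ |(7w)/(w - 1) − (56/9)| < ε.
Combining over a common denominator, (7w)/(w - 1) − (56/9) = [(7w)·(-9) − (-56)·(w - 1)] / [(-9)·(w - 1)] = -7(w + 8) / ((-9)(w - 1)).
So |(7w)/(w - 1) − (56/9)| = 7|w + 8| / (9·|w − 1|).
Require δ ≤ 9/2, so |w − 1| ≥ |-9| − |w + 8| > 9 − 9/2 = 9/2.
Hence |(7w)/(w - 1) − (56/9)| < 7|w + 8|/(9·(9/2)) = (14/81)|w + 8|, which is < ε once |w + 8| < (81/14)ε.
Take δ = min(9/2, (81/14)ε). Then 0 < |w + 8| < δ forces both bounds, so |(7w)/(w - 1) − (56/9)| < ε.

δ = min(9/2, (81/14)ε)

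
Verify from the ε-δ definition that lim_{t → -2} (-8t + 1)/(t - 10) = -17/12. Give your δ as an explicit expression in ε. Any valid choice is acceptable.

Let ε > 0 be given. We want δ > 0 with 0 < |t + 2| < δ ⇒ |(-8t + 1)/(t - 10) + 17/12| < ε.
Combining over a common denominator, (-8t + 1)/(t - 10) + 17/12 = [(-8t + 1)·(-12) − 17·(t - 10)] / [(-12)·(t - 10)] = 79(t + 2) / ((-12)(t - 10)).
So |(-8t + 1)/(t - 10) + 17/12| = 79|t + 2| / (12·|t − 10|).
Restrict δ ≤ 6. Then |t + 2| < 6 gives |t − 10| = |(t + 2) + (-12)| ≥ 12 − 6 = 6.
Hence |(-8t + 1)/(t - 10) + 17/12| < 79|t + 2|/(12·6) = (79/72)|t + 2|, which is < ε once |t + 2| < (72/79)ε.
Take δ = min(6, (72/79)ε). Then 0 < |t + 2| < δ forces both bounds, so |(-8t + 1)/(t - 10) + 17/12| < ε.

δ = min(6, (72/79)ε)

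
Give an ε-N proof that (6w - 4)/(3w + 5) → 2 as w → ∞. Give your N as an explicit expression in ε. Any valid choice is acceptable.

N = (14/3)/ε

Fix ε > 0. We seek N > 0 such that w > N implies |(6w - 4)/(3w + 5) − 2| < ε.
(6w - 4)/(3w + 5) − 2 = (3(6w - 4) − 6(3w + 5)) / (3(3w + 5)) = -42/(3(3w + 5)).
For w > 0 we have 3w + 5 > 3w, so |(6w - 4)/(3w + 5) − 2| = 42/(3(3w + 5)) < 42/(3·3w) = (14/3)/w.
Thus |(6w - 4)/(3w + 5) − 2| < ε whenever w > (14/3)/ε.
Take N = (14/3)/ε. If w > N then |(6w - 4)/(3w + 5) − 2| < (14/3)/w < ε.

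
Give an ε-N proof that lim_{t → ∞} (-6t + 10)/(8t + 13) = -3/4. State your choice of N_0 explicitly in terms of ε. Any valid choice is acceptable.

Suppose ε > 0. We seek N_0 > 0 such that t > N_0 implies |(-6t + 10)/(8t + 13) + 3/4| < ε.
(-6t + 10)/(8t + 13) + 3/4 = (8(-6t + 10) − (-6)(8t + 13)) / (8(8t + 13)) = 158/(8(8t + 13)).
For t > 0 we have 8t + 13 > 8t, so |(-6t + 10)/(8t + 13) + 3/4| = 158/(8(8t + 13)) < 158/(8·8t) = (79/32)/t.
Thus |(-6t + 10)/(8t + 13) + 3/4| < ε whenever t > (79/32)/ε.
Take N_0 = (79/32)/ε. If t > N_0 then |(-6t + 10)/(8t + 13) + 3/4| < (79/32)/t < ε.

N_0 = (79/32)/ε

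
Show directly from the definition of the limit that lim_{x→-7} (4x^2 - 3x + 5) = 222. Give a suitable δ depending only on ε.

Let ε > 0 be given. We want δ > 0 such that 0 < |x + 7| < δ implies |(4x^2 - 3x + 5) − 222| < ε.
(4x^2 - 3x + 5) − 222 = 4x^2 - 3x - 217 = (x + 7)(4x - 31).
So |(4x^2 - 3x + 5) − 222| = |x + 7|·|4x - 31|.
Require δ ≤ 2. Then |x + 7| < 2 gives |x| < 9, and by the triangle inequality |4x - 31| ≤ 4·9 + 31 = 67.
Hence |(4x^2 - 3x + 5) − 222| ≤ 67|x + 7| < ε provided |x + 7| < ε/67.
Take δ = min(2, ε/67). Then 0 < |x + 7| < δ gives both |x + 7| < 2 and |x + 7| < ε/67, so |(4x^2 - 3x + 5) − 222| < ε.

δ = min(2, ε/67)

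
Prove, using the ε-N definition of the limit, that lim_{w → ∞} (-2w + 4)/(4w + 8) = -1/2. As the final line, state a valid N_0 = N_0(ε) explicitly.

N_0 = 2/ε

Fix ε > 0. We seek N_0 > 0 such that w > N_0 implies |(-2w + 4)/(4w + 8) + 1/2| < ε.
(-2w + 4)/(4w + 8) + 1/2 = (4(-2w + 4) − (-2)(4w + 8)) / (4(4w + 8)) = 32/(4(4w + 8)).
For w > 0 we have 4w + 8 > 4w, so |(-2w + 4)/(4w + 8) + 1/2| = 32/(4(4w + 8)) < 32/(4·4w) = 2/w.
Thus |(-2w + 4)/(4w + 8) + 1/2| < ε whenever w > 2/ε.
Take N_0 = 2/ε. If w > N_0 then |(-2w + 4)/(4w + 8) + 1/2| < 2/w < ε.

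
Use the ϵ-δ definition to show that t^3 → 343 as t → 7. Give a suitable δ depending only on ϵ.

Fix ϵ > 0. We seek δ > 0 with 0 < |t − 7| < δ ⇒ |t^3 − 343| < ϵ.
Factor: t^3 − 343 = (t − 7)(t^2 + 7t + 49), so |t^3 − 343| = |t − 7|·|t^2 + 7t + 49|.
Restrict δ ≤ 2. Then |t − 7| < 2 gives |t| < 9, so by the triangle inequality |t^2 + 7t + 49| ≤ 9^2 + 7·9 + 49 = 193.
Hence |t^3 − 343| ≤ 193|t − 7|, which is < ϵ once |t − 7| < ϵ/193.
Take δ = min(2, ϵ/193). If 0 < |t − 7| < δ then both bounds hold and |t^3 − 343| ≤ 193|t − 7| < 193·(ϵ/193) = ϵ.

δ = min(2, ϵ/193)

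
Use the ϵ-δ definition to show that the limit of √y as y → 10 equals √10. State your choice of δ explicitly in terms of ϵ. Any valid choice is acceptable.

δ = min(10, √10·ϵ)

Suppose ϵ > 0. We want δ > 0 such that 0 < |y − 10| < δ implies |√y − √10| < ϵ.
Multiplying by the conjugate, |√y − √10| = |y − 10|/(√y + √10).
Restrict δ ≤ 10 so that |y − 10| < 10 forces y > 0, and then √y + √10 > √10.
Hence |√y − √10| < |y − 10|/√10, which is < ϵ once |y − 10| < √10·ϵ.
Take δ = min(10, √10·ϵ). If 0 < |y − 10| < δ then y > 0 and |√y − √10| < |y − 10|/√10 < ϵ.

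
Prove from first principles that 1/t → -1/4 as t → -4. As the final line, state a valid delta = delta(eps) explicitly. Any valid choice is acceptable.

delta = min(2, 8eps)

Let eps > 0. We seek delta > 0 such that 0 < |t + 4| < delta implies |1/t + 1/4| < eps.
|1/t + 1/4| = |-4 − t|/(4·|t|) = |t + 4|/(4|t|).
Restrict delta ≤ 2. Then |t + 4| < 2 gives |t| > 2, so 4|t| > 8.
Then |1/t + 1/4| < |t + 4|/8, which is < eps when |t + 4| < 8eps.
Take delta = min(2, 8eps). Then 0 < |t + 4| < delta gives both |t + 4| < 2 and |t + 4| < 8eps, so |1/t + 1/4| < eps.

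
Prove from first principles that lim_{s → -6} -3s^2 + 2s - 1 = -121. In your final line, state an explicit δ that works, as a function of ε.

Let ε > 0. We want δ > 0 such that 0 < |s + 6| < δ implies |(-3s^2 + 2s - 1) + 121| < ε.
(-3s^2 + 2s - 1) + 121 = -3s^2 + 2s + 120 = (s + 6)(-3s + 20).
So |(-3s^2 + 2s - 1) + 121| = |s + 6|·|-3s + 20|.
Assume first that |s + 6| < 1, so |s| < 7. Then |-3s + 20| ≤ 3·7 + 20 = 41.
Hence |(-3s^2 + 2s - 1) + 121| ≤ 41|s + 6| < ε provided |s + 6| < ε/41.
Choosing δ = min(1, ε/41) ensures both conditions, hence |(-3s^2 + 2s - 1) + 121| < ε.

δ = min(1, ε/41)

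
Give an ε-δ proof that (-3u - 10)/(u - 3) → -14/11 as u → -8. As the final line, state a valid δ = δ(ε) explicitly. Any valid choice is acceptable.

δ = min(11/2, (121/38)ε)

Suppose ε > 0. We want δ > 0 with 0 < |u + 8| < δ ⇒ |(-3u - 10)/(u - 3) + 14/11| < ε.
Combining over a common denominator, (-3u - 10)/(u - 3) + 14/11 = [(-3u - 10)·(-11) − 14·(u - 3)] / [(-11)·(u - 3)] = 19(u + 8) / ((-11)(u - 3)).
So |(-3u - 10)/(u - 3) + 14/11| = 19|u + 8| / (11·|u − 3|).
Restrict δ ≤ 11/2. Then |u + 8| < 11/2 gives |u − 3| = |(u + 8) + (-11)| ≥ 11 − 11/2 = 11/2.
Hence |(-3u - 10)/(u - 3) + 14/11| < 19|u + 8|/(11·(11/2)) = (38/121)|u + 8|, which is < ε once |u + 8| < (121/38)ε.
Take δ = min(11/2, (121/38)ε). Then 0 < |u + 8| < δ forces both bounds, so |(-3u - 10)/(u - 3) + 14/11| < ε.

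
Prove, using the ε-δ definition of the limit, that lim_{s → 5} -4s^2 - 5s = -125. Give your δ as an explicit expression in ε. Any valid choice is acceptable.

δ = min(1, ε/49)

Suppose ε > 0. We want δ > 0 such that 0 < |s − 5| < δ implies |(-4s^2 - 5s) + 125| < ε.
(-4s^2 - 5s) + 125 = -4s^2 - 5s + 125 = (s − 5)(-4s - 25).
So |(-4s^2 - 5s) + 125| = |s − 5|·|-4s - 25|.
Assume first that |s − 5| < 1, so |s| < 6. Then |-4s - 25| ≤ 4·6 + 25 = 49.
Hence |(-4s^2 - 5s) + 125| ≤ 49|s − 5| < ε provided |s − 5| < ε/49.
Take δ = min(1, ε/49). Then 0 < |s − 5| < δ gives both |s − 5| < 1 and |s − 5| < ε/49, so |(-4s^2 - 5s) + 125| < ε.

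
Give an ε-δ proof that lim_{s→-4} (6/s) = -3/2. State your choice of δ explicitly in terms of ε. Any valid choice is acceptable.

Fix ε > 0. We seek δ > 0 such that 0 < |s + 4| < δ implies |6/s + 3/2| < ε.
|6/s + 3/2| = 6·|-4 − s|/(4·|s|) = 6|s + 4|/(4|s|).
Restrict δ ≤ 2. Then |s + 4| < 2 gives |s| > 2, so 4|s| > 8.
Then |6/s + 3/2| < 6|s + 4|/8, which is < ε when |s + 4| < (4/3)ε.
Take δ = min(2, (4/3)ε). Then 0 < |s + 4| < δ gives both |s + 4| < 2 and |s + 4| < (4/3)ε, so |6/s + 3/2| < ε.

δ = min(2, (4/3)ε)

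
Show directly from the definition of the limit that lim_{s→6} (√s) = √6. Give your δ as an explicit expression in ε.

Suppose ε > 0. We want δ > 0 such that 0 < |s − 6| < δ implies |√s − √6| < ε.
Rationalise: √s − √6 = (s − 6)/(√s + √6), so |√s − √6| = |s − 6|/(√s + √6).
Restrict δ ≤ 6 so that |s − 6| < 6 forces s > 0, and then √s + √6 > √6.
Hence |√s − √6| < |s − 6|/√6, which is < ε once |s − 6| < √6·ε.
Take δ = min(6, √6·ε). If 0 < |s − 6| < δ then s > 0 and |√s − √6| < |s − 6|/√6 < ε.

δ = min(6, √6·ε)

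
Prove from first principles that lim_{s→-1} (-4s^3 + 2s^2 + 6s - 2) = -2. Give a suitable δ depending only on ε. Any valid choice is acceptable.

δ = min(1, ε/28)

Let ε > 0 be given. We want δ > 0 such that 0 < |s + 1| < δ implies |(-4s^3 + 2s^2 + 6s - 2) + 2| < ε.
(-4s^3 + 2s^2 + 6s - 2) + 2 = -4s^3 + 2s^2 + 6s = (s + 1)(-4s^2 + 6s).
So |(-4s^3 + 2s^2 + 6s - 2) + 2| = |s + 1|·|-4s^2 + 6s|.
Require δ ≤ 1. Then |s + 1| < 1 gives |s| < 2, and by the triangle inequality |-4s^2 + 6s| ≤ 4·2^2 + 6·2 = 28.
Hence |(-4s^3 + 2s^2 + 6s - 2) + 2| ≤ 28|s + 1| < ε provided |s + 1| < ε/28.
Choosing δ = min(1, ε/28) ensures both conditions, hence |(-4s^3 + 2s^2 + 6s - 2) + 2| < ε.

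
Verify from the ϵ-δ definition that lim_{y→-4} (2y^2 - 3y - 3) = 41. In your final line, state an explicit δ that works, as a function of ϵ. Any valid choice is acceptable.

Fix ϵ > 0. We want δ > 0 such that 0 < |y + 4| < δ implies |(2y^2 - 3y - 3) − 41| < ϵ.
(2y^2 - 3y - 3) − 41 = 2y^2 - 3y - 44 = (y + 4)(2y - 11).
So |(2y^2 - 3y - 3) − 41| = |y + 4|·|2y - 11|.
Assume first that |y + 4| < 1, so |y| < 5. Then |2y - 11| ≤ 2·5 + 11 = 21.
Hence |(2y^2 - 3y - 3) − 41| ≤ 21|y + 4| < ϵ provided |y + 4| < ϵ/21.
Take δ = min(1, ϵ/21). Then 0 < |y + 4| < δ gives both |y + 4| < 1 and |y + 4| < ϵ/21, so |(2y^2 - 3y - 3) − 41| < ϵ.

δ = min(1, ϵ/21)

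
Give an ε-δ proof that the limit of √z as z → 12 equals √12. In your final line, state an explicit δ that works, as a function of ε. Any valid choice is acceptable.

δ = min(12, √12·ε)

Suppose ε > 0. We want δ > 0 such that 0 < |z − 12| < δ implies |√z − √12| < ε.
Rationalise: √z − √12 = (z − 12)/(√z + √12), so |√z − √12| = |z − 12|/(√z + √12).
Restrict δ ≤ 12 so that |z − 12| < 12 forces z > 0, and then √z + √12 > √12.
Hence |√z − √12| < |z − 12|/√12, which is < ε once |z − 12| < √12·ε.
Take δ = min(12, √12·ε). If 0 < |z − 12| < δ then z > 0 and |√z − √12| < |z − 12|/√12 < ε.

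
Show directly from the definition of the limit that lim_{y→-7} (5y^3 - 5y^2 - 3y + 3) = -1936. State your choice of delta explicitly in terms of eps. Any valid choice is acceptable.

delta = min(2, eps/1042)

Suppose eps > 0. We want delta > 0 such that 0 < |y + 7| < delta implies |(5y^3 - 5y^2 - 3y + 3) + 1936| < eps.
(5y^3 - 5y^2 - 3y + 3) + 1936 = 5y^3 - 5y^2 - 3y + 1939 = (y + 7)(5y^2 - 40y + 277).
So |(5y^3 - 5y^2 - 3y + 3) + 1936| = |y + 7|·|5y^2 - 40y + 277|.
Require delta ≤ 2. Then |y + 7| < 2 gives |y| < 9, and by the triangle inequality |5y^2 - 40y + 277| ≤ 5·9^2 + 40·9 + 277 = 1042.
Hence |(5y^3 - 5y^2 - 3y + 3) + 1936| ≤ 1042|y + 7| < eps provided |y + 7| < eps/1042.
Take delta = min(2, eps/1042). Then 0 < |y + 7| < delta gives both |y + 7| < 2 and |y + 7| < eps/1042, so |(5y^3 - 5y^2 - 3y + 3) + 1936| < eps.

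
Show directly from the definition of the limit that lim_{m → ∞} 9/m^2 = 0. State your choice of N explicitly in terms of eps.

Let eps > 0 be given. For m ≥ 1, |9/m^2 − 0| = 9/m^2.
9/m^2 < eps ⇔ m^2 > 9/eps ⇔ m > (9/eps)^{1/2}.
Take N = (9/eps)^{1/2}. Then m > N implies 9/m^2 < eps.

N = (9/eps)^{1/2}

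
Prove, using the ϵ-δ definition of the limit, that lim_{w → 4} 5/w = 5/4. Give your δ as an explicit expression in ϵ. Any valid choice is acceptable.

δ = min(2, (8/5)ϵ)

Fix ϵ > 0. We seek δ > 0 such that 0 < |w − 4| < δ implies |5/w − (5/4)| < ϵ.
|5/w − (5/4)| = 5·|4 − w|/(4·|w|) = 5|w − 4|/(4|w|).
Require δ ≤ 2 so that |w| > 4 − 2 = 2, hence 4|w| > 8.
Then |5/w − (5/4)| < 5|w − 4|/8, which is < ϵ when |w − 4| < (8/5)ϵ.
Take δ = min(2, (8/5)ϵ). Then 0 < |w − 4| < δ gives both |w − 4| < 2 and |w − 4| < (8/5)ϵ, so |5/w − (5/4)| < ϵ.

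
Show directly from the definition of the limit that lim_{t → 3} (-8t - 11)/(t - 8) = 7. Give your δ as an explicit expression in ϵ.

Let ϵ > 0 be given. We want δ > 0 with 0 < |t − 3| < δ ⇒ |(-8t - 11)/(t - 8) − 7| < ϵ.
Combining over a common denominator, (-8t - 11)/(t - 8) − 7 = [(-8t - 11)·(-5) − (-35)·(t - 8)] / [(-5)·(t - 8)] = 75(t − 3) / ((-5)(t - 8)).
So |(-8t - 11)/(t - 8) − 7| = 75|t − 3| / (5·|t − 8|).
Require δ ≤ 5/2, so |t − 8| ≥ |-5| − |t − 3| > 5 − 5/2 = 5/2.
Hence |(-8t - 11)/(t - 8) − 7| < 75|t − 3|/(5·(5/2)) = 6|t − 3|, which is < ϵ once |t − 3| < (1/6)ϵ.
Take δ = min(5/2, (1/6)ϵ). Then 0 < |t − 3| < δ forces both bounds, so |(-8t - 11)/(t - 8) − 7| < ϵ.

δ = min(5/2, (1/6)ϵ)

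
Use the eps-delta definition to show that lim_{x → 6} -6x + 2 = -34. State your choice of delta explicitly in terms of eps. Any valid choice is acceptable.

Let eps > 0. We need delta > 0 so that 0 < |x − 6| < delta implies |(-6x + 2) + 34| < eps.
Since (-6x + 2) + 34 = -6(x − 6), we have |(-6x + 2) + 34| = 6|x − 6|.
So 6|x − 6| < eps exactly when |x − 6| < eps/6.
Take delta = eps/6. If 0 < |x − 6| < delta then |(-6x + 2) + 34| = 6|x − 6| < 6·(eps/6) = eps.

delta = eps/6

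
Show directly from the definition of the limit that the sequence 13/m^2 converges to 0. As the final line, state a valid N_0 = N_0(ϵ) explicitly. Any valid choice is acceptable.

N_0 = (13/ϵ)^{1/2}

Let ϵ > 0. For m ≥ 1, |13/m^2 − 0| = 13/m^2.
13/m^2 < ϵ ⇔ m^2 > 13/ϵ ⇔ m > (13/ϵ)^{1/2}.
Take N_0 = (13/ϵ)^{1/2}. Then m > N_0 implies 13/m^2 < ϵ.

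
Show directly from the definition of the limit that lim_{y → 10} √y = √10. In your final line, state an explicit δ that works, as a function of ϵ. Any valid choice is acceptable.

Let ϵ > 0 be given. We want δ > 0 such that 0 < |y − 10| < δ implies |√y − √10| < ϵ.
Rationalise: √y − √10 = (y − 10)/(√y + √10), so |√y − √10| = |y − 10|/(√y + √10).
Restrict δ ≤ 10 so that |y − 10| < 10 forces y > 0, and then √y + √10 > √10.
Hence |√y − √10| < |y − 10|/√10, which is < ϵ once |y − 10| < √10·ϵ.
Take δ = min(10, √10·ϵ). If 0 < |y − 10| < δ then y > 0 and |√y − √10| < |y − 10|/√10 < ϵ.

δ = min(10, √10·ϵ)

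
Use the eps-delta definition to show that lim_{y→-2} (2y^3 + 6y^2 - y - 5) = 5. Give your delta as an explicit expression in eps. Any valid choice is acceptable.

Fix eps > 0. We want delta > 0 such that 0 < |y + 2| < delta implies |(2y^3 + 6y^2 - y - 5) − 5| < eps.
(2y^3 + 6y^2 - y - 5) − 5 = 2y^3 + 6y^2 - y - 10 = (y + 2)(2y^2 + 2y - 5).
So |(2y^3 + 6y^2 - y - 5) − 5| = |y + 2|·|2y^2 + 2y - 5|.
Require delta ≤ 2. Then |y + 2| < 2 gives |y| < 4, and by the triangle inequality |2y^2 + 2y - 5| ≤ 2·4^2 + 2·4 + 5 = 45.
Hence |(2y^3 + 6y^2 - y - 5) − 5| ≤ 45|y + 2| < eps provided |y + 2| < eps/45.
Take delta = min(2, eps/45). Then 0 < |y + 2| < delta gives both |y + 2| < 2 and |y + 2| < eps/45, so |(2y^3 + 6y^2 - y - 5) − 5| < eps.

delta = min(2, eps/45)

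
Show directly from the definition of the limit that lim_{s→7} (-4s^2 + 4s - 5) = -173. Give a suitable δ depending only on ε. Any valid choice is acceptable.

Suppose ε > 0. We want δ > 0 such that 0 < |s − 7| < δ implies |(-4s^2 + 4s - 5) + 173| < ε.
(-4s^2 + 4s - 5) + 173 = -4s^2 + 4s + 168 = (s − 7)(-4s - 24).
So |(-4s^2 + 4s - 5) + 173| = |s − 7|·|-4s - 24|.
Assume first that |s − 7| < 2, so |s| < 9. Then |-4s - 24| ≤ 4·9 + 24 = 60.
Hence |(-4s^2 + 4s - 5) + 173| ≤ 60|s − 7| < ε provided |s − 7| < ε/60.
Take δ = min(2, ε/60). Then 0 < |s − 7| < δ gives both |s − 7| < 2 and |s − 7| < ε/60, so |(-4s^2 + 4s - 5) + 173| < ε.

δ = min(2, ε/60)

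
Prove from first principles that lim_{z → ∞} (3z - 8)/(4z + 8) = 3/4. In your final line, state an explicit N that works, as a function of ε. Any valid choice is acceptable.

N = (7/2)/ε

Suppose ε > 0. We seek N > 0 such that z > N implies |(3z - 8)/(4z + 8) − (3/4)| < ε.
(3z - 8)/(4z + 8) − (3/4) = (4(3z - 8) − 3(4z + 8)) / (4(4z + 8)) = -56/(4(4z + 8)).
For z > 0 we have 4z + 8 > 4z, so |(3z - 8)/(4z + 8) − (3/4)| = 56/(4(4z + 8)) < 56/(4·4z) = (7/2)/z.
Thus |(3z - 8)/(4z + 8) − (3/4)| < ε whenever z > (7/2)/ε.
Take N = (7/2)/ε. If z > N then |(3z - 8)/(4z + 8) − (3/4)| < (7/2)/z < ε.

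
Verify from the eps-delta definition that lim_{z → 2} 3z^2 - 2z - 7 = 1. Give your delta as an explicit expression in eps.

Let eps > 0 be given. We want delta > 0 such that 0 < |z − 2| < delta implies |(3z^2 - 2z - 7) − 1| < eps.
(3z^2 - 2z - 7) − 1 = 3z^2 - 2z - 8 = (z − 2)(3z + 4).
So |(3z^2 - 2z - 7) − 1| = |z − 2|·|3z + 4|.
Require delta ≤ 1. Then |z − 2| < 1 gives |z| < 3, and by the triangle inequality |3z + 4| ≤ 3·3 + 4 = 13.
Hence |(3z^2 - 2z - 7) − 1| ≤ 13|z − 2| < eps provided |z − 2| < eps/13.
Choosing delta = min(1, eps/13) ensures both conditions, hence |(3z^2 - 2z - 7) − 1| < eps.

delta = min(1, eps/13)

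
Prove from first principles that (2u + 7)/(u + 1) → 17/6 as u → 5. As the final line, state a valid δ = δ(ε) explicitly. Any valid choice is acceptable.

δ = min(3, (18/5)ε)

Let ε > 0. We want δ > 0 with 0 < |u − 5| < δ ⇒ |(2u + 7)/(u + 1) − (17/6)| < ε.
Combining over a common denominator, (2u + 7)/(u + 1) − (17/6) = [(2u + 7)·6 − 17·(u + 1)] / [6·(u + 1)] = -5(u − 5) / (6(u + 1)).
So |(2u + 7)/(u + 1) − (17/6)| = 5|u − 5| / (6·|u + 1|).
Restrict δ ≤ 3. Then |u − 5| < 3 gives |u + 1| = |(u − 5) + 6| ≥ 6 − 3 = 3.
Hence |(2u + 7)/(u + 1) − (17/6)| < 5|u − 5|/(6·3) = (5/18)|u − 5|, which is < ε once |u − 5| < (18/5)ε.
Take δ = min(3, (18/5)ε). Then 0 < |u − 5| < δ forces both bounds, so |(2u + 7)/(u + 1) − (17/6)| < ε.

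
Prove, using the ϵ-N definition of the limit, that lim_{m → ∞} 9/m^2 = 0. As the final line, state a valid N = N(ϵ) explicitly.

N = (9/ϵ)^{1/2}

Fix ϵ > 0. For m ≥ 1, |9/m^2 − 0| = 9/m^2.
9/m^2 < ϵ ⇔ m^2 > 9/ϵ ⇔ m > (9/ϵ)^{1/2}.
Take N = (9/ϵ)^{1/2}. Then m > N implies 9/m^2 < ϵ.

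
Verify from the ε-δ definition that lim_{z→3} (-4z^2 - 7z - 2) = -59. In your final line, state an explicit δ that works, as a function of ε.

δ = min(1, ε/35)

Suppose ε > 0. We want δ > 0 such that 0 < |z − 3| < δ implies |(-4z^2 - 7z - 2) + 59| < ε.
(-4z^2 - 7z - 2) + 59 = -4z^2 - 7z + 57 = (z − 3)(-4z - 19).
So |(-4z^2 - 7z - 2) + 59| = |z − 3|·|-4z - 19|.
Require δ ≤ 1. Then |z − 3| < 1 gives |z| < 4, and by the triangle inequality |-4z - 19| ≤ 4·4 + 19 = 35.
Hence |(-4z^2 - 7z - 2) + 59| ≤ 35|z − 3| < ε provided |z − 3| < ε/35.
Take δ = min(1, ε/35). Then 0 < |z − 3| < δ gives both |z − 3| < 1 and |z − 3| < ε/35, so |(-4z^2 - 7z - 2) + 59| < ε.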